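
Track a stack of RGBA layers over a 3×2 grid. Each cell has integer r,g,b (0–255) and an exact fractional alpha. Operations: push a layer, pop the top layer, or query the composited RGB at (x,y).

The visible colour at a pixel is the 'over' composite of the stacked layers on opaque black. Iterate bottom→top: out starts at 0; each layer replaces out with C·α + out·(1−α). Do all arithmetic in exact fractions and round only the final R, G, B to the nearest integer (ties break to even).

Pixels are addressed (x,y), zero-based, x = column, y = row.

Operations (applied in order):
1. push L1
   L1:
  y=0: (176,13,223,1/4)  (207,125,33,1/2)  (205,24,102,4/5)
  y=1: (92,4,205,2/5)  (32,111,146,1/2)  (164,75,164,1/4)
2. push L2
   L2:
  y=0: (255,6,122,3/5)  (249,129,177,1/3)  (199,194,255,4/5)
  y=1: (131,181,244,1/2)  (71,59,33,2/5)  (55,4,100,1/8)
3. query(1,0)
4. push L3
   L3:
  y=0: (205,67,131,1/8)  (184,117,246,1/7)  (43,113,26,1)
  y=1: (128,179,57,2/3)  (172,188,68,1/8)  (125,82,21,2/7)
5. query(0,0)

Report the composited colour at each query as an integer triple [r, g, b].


query (1,0) [L1,L2] — begin 0,0,0
L1 α=1/2: [207/2, 125/2, 33/2]
L2 α=1/3: [152, 254/3, 70]
rounded: [152, 85, 70]

query (0,0) [L1,L2,L3] — begin 0,0,0
after L1 α=1/4: [44, 13/4, 223/4]
after L2 α=3/5: [853/5, 49/10, 191/2]
after L3 α=1/8: [1749/10, 1013/80, 1599/16]
rounded: [175, 13, 100]


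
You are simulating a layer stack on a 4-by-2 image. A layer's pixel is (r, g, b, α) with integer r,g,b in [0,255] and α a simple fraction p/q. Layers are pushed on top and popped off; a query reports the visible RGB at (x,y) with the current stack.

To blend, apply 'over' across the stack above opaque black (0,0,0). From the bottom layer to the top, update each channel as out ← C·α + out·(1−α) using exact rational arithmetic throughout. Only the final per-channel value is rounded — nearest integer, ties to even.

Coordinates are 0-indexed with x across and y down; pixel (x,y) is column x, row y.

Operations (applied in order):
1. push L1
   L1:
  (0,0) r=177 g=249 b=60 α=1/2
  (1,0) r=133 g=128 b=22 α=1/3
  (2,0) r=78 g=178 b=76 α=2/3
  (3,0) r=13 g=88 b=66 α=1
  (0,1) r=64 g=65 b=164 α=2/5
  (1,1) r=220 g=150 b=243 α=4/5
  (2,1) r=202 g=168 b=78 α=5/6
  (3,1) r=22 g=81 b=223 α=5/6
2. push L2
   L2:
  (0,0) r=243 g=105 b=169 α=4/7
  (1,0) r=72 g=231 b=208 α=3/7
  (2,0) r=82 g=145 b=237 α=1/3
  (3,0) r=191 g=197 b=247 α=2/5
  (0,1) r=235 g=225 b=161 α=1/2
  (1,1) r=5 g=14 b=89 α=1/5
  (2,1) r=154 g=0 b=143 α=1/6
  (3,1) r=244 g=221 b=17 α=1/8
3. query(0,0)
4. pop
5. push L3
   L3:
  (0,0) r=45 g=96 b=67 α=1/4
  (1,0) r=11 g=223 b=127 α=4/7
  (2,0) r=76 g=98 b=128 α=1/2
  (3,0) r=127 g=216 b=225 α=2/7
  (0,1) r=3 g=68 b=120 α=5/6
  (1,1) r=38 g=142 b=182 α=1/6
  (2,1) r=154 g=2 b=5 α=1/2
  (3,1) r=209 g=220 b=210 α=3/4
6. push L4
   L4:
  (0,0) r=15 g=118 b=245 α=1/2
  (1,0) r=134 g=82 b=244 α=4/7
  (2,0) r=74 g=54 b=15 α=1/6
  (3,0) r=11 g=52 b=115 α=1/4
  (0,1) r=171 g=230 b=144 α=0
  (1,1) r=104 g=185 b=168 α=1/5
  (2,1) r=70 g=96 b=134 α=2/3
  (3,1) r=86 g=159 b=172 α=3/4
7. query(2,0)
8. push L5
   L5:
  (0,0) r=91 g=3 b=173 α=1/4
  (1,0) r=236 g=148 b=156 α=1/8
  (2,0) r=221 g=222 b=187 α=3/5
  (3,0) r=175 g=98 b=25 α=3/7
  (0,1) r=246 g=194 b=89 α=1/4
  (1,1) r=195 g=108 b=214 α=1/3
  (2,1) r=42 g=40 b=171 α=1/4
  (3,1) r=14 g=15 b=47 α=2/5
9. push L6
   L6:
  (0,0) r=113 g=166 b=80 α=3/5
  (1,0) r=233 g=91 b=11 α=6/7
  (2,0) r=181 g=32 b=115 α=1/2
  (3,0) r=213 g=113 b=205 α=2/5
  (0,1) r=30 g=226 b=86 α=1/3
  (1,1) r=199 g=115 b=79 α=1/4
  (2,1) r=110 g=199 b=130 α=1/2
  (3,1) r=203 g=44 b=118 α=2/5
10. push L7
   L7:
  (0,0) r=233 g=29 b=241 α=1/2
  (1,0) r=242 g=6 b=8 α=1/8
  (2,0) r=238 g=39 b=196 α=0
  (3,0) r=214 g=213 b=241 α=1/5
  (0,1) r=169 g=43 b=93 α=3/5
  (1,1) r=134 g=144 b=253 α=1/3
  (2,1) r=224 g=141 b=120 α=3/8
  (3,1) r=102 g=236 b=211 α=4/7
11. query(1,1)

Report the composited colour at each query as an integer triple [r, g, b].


at x=0,y=0 over L1,L2:
+L1 (α=1/2) → [177/2, 249/2, 30]
+L2 (α=4/7) → [2475/14, 1587/14, 766/7]
rounded: [177, 113, 109]

at x=2,y=0 over L1,L3,L4:
L1 α=2/3: [52, 356/3, 152/3]
L3 α=1/2: [64, 325/3, 268/3]
L4 α=1/6: [197/3, 1787/18, 1385/18]
→ [66, 99, 77]

query (1,1) [L1,L3,L4,L5,L6,L7] — begin 0,0,0
+L1 (α=4/5) → [176, 120, 972/5]
+L3 (α=1/6) → [153, 371/3, 577/3]
+L4 (α=1/5) → [716/5, 2039/15, 2812/15]
+L5 (α=1/3) → [2407/15, 5698/45, 8834/45]
+L6 (α=1/4) → [1701/10, 7423/60, 10019/60]
+L7 (α=1/3) → [2371/15, 11743/90, 17609/90]
= [158, 130, 196]


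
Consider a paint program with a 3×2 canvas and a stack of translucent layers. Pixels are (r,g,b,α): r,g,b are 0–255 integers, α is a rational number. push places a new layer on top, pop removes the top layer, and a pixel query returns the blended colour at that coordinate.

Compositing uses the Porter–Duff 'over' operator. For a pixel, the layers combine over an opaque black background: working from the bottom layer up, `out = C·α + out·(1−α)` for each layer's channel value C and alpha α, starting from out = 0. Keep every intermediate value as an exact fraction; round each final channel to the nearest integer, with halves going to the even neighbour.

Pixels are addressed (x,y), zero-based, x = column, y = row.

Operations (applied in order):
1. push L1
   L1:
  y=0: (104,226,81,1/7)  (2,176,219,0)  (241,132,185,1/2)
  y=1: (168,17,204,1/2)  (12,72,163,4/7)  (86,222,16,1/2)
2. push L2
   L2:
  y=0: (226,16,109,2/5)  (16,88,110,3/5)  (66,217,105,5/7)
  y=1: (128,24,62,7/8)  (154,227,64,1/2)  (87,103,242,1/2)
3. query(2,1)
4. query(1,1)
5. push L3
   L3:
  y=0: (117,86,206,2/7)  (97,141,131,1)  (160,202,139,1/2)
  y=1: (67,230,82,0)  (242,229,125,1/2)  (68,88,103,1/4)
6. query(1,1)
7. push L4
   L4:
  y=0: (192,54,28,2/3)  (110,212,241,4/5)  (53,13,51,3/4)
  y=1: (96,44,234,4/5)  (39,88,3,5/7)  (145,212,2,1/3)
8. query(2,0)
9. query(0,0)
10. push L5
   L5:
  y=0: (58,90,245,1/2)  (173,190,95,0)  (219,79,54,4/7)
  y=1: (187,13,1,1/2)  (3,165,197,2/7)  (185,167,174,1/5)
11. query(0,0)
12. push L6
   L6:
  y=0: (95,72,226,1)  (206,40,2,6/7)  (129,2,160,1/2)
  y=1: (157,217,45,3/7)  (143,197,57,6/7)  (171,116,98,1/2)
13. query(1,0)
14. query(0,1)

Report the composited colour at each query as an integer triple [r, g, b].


at x=2,y=1 over L1,L2:
L1 α=1/2: [43, 111, 8]
L2 α=1/2: [65, 107, 125]
rounded: [65, 107, 125]

at x=1,y=1 over L1,L2:
L1 α=4/7: [48/7, 288/7, 652/7]
L2 α=1/2: [563/7, 1877/14, 550/7]
→ [80, 134, 79]

(1,1) stack=L1,L2,L3; from [0,0,0]:
L1 α=4/7: [48/7, 288/7, 652/7]
L2 α=1/2: [563/7, 1877/14, 550/7]
L3 α=1/2: [2257/14, 5083/28, 1425/14]
= [161, 182, 102]

query (2,0) [L1,L2,L3,L4] — begin 0,0,0
after L1 α=1/2: [241/2, 66, 185/2]
after L2 α=5/7: [571/7, 1217/7, 710/7]
after L3 α=1/2: [1691/14, 2631/14, 1683/14]
after L4 α=3/4: [3917/56, 3177/56, 3825/56]
→ [70, 57, 68]

(0,0) stack=L1,L2,L3,L4; from [0,0,0]:
+L1 (α=1/7) → [104/7, 226/7, 81/7]
+L2 (α=2/5) → [3476/35, 902/35, 1769/35]
+L3 (α=2/7) → [5114/49, 2106/49, 4653/49]
+L4 (α=2/3) → [23930/147, 2466/49, 7397/147]
= [163, 50, 50]

(0,0) stack=L1,L2,L3,L4,L5; from [0,0,0]:
L1 α=1/7: [104/7, 226/7, 81/7]
L2 α=2/5: [3476/35, 902/35, 1769/35]
L3 α=2/7: [5114/49, 2106/49, 4653/49]
L4 α=2/3: [23930/147, 2466/49, 7397/147]
L5 α=1/2: [16228/147, 3438/49, 21706/147]
= [110, 70, 148]

(1,0) stack=L1,L2,L3,L4,L5,L6; from [0,0,0]:
+L1 (α=0) → [0, 0, 0]
+L2 (α=3/5) → [48/5, 264/5, 66]
+L3 (α=1) → [97, 141, 131]
+L4 (α=4/5) → [537/5, 989/5, 219]
+L5 (α=0) → [537/5, 989/5, 219]
+L6 (α=6/7) → [6717/35, 2189/35, 33]
rounded: [192, 63, 33]

at x=0,y=1 over L1,L2,L3,L4,L5,L6:
+L1 (α=1/2) → [84, 17/2, 102]
+L2 (α=7/8) → [245/2, 353/16, 67]
+L3 (α=0) → [245/2, 353/16, 67]
+L4 (α=4/5) → [1013/10, 3169/80, 1003/5]
+L5 (α=1/2) → [2883/20, 4209/160, 504/5]
+L6 (α=3/7) → [5238/35, 30249/280, 2691/35]
rounded: [150, 108, 77]


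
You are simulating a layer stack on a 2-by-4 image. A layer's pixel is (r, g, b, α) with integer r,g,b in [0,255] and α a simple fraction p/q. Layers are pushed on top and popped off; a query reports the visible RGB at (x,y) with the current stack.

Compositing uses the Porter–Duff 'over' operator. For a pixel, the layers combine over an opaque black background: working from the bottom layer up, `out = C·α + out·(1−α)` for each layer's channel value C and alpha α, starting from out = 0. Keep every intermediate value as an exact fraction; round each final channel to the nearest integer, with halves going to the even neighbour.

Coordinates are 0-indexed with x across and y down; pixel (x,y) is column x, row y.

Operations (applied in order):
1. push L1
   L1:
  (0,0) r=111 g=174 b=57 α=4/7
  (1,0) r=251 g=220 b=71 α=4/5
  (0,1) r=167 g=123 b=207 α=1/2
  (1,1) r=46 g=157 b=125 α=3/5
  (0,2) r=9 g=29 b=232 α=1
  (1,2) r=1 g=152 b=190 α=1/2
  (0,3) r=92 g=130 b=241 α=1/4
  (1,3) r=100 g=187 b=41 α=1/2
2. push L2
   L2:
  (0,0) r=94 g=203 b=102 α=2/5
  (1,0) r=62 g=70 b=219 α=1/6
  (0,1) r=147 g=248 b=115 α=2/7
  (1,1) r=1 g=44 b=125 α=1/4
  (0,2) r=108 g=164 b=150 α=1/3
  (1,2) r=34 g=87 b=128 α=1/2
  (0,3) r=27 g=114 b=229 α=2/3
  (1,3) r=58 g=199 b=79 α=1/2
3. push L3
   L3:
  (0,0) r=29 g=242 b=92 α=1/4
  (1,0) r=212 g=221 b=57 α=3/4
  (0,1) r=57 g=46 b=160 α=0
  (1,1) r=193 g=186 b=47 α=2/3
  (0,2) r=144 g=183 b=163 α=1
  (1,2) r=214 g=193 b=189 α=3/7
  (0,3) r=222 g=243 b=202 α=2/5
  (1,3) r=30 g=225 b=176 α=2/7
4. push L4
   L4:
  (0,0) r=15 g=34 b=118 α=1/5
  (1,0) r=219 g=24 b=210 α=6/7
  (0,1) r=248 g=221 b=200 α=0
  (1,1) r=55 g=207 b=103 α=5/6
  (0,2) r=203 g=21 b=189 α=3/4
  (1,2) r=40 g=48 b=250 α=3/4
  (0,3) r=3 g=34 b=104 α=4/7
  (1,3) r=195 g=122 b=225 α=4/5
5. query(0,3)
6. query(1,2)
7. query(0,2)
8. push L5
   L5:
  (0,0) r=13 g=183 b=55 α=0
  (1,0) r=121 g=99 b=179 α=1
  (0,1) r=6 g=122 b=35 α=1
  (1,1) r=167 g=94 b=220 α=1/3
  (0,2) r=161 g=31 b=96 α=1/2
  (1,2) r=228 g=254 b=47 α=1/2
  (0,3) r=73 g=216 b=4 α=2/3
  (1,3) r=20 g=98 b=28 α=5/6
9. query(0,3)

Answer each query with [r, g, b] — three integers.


(0,3) stack=L1,L2,L3,L4; from [0,0,0]:
+L1 (α=1/4) → [23, 65/2, 241/4]
+L2 (α=2/3) → [77/3, 521/6, 691/4]
+L3 (α=2/5) → [521/5, 1493/10, 3689/20]
+L4 (α=4/7) → [1623/35, 5839/70, 19387/140]
→ [46, 83, 138]

(1,2) stack=L1,L2,L3,L4; from [0,0,0]:
L1 α=1/2: [1/2, 76, 95]
L2 α=1/2: [69/4, 163/2, 223/2]
L3 α=3/7: [711/7, 905/7, 1013/7]
L4 α=3/4: [1551/28, 1913/28, 6263/28]
= [55, 68, 224]

at x=0,y=2 over L1,L2,L3,L4:
+L1 (α=1) → [9, 29, 232]
+L2 (α=1/3) → [42, 74, 614/3]
+L3 (α=1) → [144, 183, 163]
+L4 (α=3/4) → [753/4, 123/2, 365/2]
= [188, 62, 182]

at x=0,y=3 over L1,L2,L3,L4,L5:
after L1 α=1/4: [23, 65/2, 241/4]
after L2 α=2/3: [77/3, 521/6, 691/4]
after L3 α=2/5: [521/5, 1493/10, 3689/20]
after L4 α=4/7: [1623/35, 5839/70, 19387/140]
after L5 α=2/3: [6733/105, 36079/210, 20507/420]
= [64, 172, 49]


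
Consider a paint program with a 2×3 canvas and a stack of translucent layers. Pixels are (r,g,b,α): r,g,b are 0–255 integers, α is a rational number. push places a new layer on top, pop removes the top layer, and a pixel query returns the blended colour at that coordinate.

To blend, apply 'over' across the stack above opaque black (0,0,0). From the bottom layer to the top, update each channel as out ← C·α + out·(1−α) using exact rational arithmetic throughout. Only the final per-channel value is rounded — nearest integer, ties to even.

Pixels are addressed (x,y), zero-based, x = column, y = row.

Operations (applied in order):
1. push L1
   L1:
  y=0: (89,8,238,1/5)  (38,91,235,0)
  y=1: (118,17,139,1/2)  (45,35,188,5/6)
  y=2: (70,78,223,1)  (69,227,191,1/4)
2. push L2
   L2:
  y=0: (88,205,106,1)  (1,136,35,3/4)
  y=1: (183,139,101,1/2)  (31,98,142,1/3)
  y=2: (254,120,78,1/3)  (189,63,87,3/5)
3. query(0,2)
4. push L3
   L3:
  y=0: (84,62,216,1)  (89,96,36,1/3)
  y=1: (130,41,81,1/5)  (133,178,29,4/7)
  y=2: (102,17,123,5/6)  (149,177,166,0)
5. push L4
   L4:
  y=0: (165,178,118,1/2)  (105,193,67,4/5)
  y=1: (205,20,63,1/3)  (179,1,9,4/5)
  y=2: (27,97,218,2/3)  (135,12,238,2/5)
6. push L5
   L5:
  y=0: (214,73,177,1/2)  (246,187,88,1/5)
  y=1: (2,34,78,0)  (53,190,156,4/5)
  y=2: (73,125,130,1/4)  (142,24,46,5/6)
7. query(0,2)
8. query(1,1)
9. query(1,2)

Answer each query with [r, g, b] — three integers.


at x=0,y=2 over L1,L2:
+L1 (α=1) → [70, 78, 223]
+L2 (α=1/3) → [394/3, 92, 524/3]
rounded: [131, 92, 175]

(0,2) stack=L1,L2,L3,L4,L5; from [0,0,0]:
L1 α=1: [70, 78, 223]
L2 α=1/3: [394/3, 92, 524/3]
L3 α=5/6: [962/9, 59/2, 2369/18]
L4 α=2/3: [1448/27, 149/2, 10217/54]
L5 α=1/4: [2105/36, 697/8, 12557/72]
rounded: [58, 87, 174]

(1,1) stack=L1,L2,L3,L4,L5; from [0,0,0]:
after L1 α=5/6: [75/2, 175/6, 470/3]
after L2 α=1/3: [106/3, 469/9, 1366/9]
after L3 α=4/7: [638/7, 2605/21, 1714/21]
after L4 α=4/5: [1130/7, 2689/105, 494/21]
after L5 α=4/5: [2614/35, 82489/525, 13598/105]
rounded: [75, 157, 130]

(1,2) stack=L1,L2,L3,L4,L5; from [0,0,0]:
+L1 (α=1/4) → [69/4, 227/4, 191/4]
+L2 (α=3/5) → [1203/10, 121/2, 713/10]
+L3 (α=0) → [1203/10, 121/2, 713/10]
+L4 (α=2/5) → [6309/50, 411/10, 6899/50]
+L5 (α=5/6) → [41809/300, 537/20, 6133/100]
→ [139, 27, 61]


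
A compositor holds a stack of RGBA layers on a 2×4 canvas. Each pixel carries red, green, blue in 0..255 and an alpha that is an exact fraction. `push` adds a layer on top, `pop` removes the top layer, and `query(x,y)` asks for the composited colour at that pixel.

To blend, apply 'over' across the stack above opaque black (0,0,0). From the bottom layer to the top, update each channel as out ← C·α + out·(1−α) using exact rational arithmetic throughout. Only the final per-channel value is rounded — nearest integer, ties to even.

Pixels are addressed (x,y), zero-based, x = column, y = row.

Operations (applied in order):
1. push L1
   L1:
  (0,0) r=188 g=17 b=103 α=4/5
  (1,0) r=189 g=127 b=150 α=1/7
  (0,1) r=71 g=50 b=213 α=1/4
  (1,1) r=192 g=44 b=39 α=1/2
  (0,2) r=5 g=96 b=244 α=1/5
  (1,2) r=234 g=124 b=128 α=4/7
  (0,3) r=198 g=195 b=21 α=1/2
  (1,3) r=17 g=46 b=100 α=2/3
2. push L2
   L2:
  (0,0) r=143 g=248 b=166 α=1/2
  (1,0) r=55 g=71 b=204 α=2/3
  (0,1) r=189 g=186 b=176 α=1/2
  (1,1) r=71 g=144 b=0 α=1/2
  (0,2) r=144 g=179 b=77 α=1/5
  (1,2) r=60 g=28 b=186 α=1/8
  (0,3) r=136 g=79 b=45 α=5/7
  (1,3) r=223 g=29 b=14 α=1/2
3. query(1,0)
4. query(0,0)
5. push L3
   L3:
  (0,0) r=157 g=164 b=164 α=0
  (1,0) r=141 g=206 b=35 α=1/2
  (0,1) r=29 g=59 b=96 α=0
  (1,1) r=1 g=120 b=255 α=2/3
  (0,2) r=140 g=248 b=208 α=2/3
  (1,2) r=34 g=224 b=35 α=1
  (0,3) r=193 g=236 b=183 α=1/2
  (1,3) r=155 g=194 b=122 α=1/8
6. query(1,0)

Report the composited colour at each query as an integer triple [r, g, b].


at x=1,y=0 over L1,L2:
+L1 (α=1/7) → [27, 127/7, 150/7]
+L2 (α=2/3) → [137/3, 1121/21, 1002/7]
→ [46, 53, 143]

(0,0) stack=L1,L2; from [0,0,0]:
after L1 α=4/5: [752/5, 68/5, 412/5]
after L2 α=1/2: [1467/10, 654/5, 621/5]
= [147, 131, 124]

at x=1,y=0 over L1,L2,L3:
after L1 α=1/7: [27, 127/7, 150/7]
after L2 α=2/3: [137/3, 1121/21, 1002/7]
after L3 α=1/2: [280/3, 5447/42, 1247/14]
→ [93, 130, 89]


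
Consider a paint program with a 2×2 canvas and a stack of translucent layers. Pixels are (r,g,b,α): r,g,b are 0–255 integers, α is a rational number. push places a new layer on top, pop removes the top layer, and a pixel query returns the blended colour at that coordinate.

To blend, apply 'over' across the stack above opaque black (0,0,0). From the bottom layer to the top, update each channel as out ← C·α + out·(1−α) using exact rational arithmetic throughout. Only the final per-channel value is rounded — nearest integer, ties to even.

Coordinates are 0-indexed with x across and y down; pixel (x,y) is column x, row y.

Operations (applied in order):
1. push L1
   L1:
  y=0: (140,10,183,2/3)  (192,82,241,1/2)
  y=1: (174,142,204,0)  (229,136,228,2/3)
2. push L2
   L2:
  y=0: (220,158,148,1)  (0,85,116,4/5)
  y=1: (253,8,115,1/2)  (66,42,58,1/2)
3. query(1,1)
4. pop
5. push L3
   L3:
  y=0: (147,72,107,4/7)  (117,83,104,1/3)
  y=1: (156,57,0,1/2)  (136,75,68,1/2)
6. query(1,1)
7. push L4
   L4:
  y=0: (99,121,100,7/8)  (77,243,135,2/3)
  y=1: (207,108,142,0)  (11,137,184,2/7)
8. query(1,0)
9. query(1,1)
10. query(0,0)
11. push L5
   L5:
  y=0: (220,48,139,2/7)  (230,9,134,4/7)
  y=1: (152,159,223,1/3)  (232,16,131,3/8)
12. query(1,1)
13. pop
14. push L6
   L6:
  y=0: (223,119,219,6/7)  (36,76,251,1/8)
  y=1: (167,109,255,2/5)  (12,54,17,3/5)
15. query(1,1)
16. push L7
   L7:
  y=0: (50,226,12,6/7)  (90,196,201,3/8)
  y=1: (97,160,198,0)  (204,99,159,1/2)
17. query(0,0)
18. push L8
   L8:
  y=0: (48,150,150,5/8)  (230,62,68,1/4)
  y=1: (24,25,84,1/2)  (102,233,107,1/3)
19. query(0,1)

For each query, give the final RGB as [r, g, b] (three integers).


query (1,1) [L1,L2] — begin 0,0,0
+L1 (α=2/3) → [458/3, 272/3, 152]
+L2 (α=1/2) → [328/3, 199/3, 105]
rounded: [109, 66, 105]

(1,1) stack=L1,L3; from [0,0,0]:
+L1 (α=2/3) → [458/3, 272/3, 152]
+L3 (α=1/2) → [433/3, 497/6, 110]
= [144, 83, 110]

at x=1,y=0 over L1,L3,L4:
after L1 α=1/2: [96, 41, 241/2]
after L3 α=1/3: [103, 55, 115]
after L4 α=2/3: [257/3, 541/3, 385/3]
rounded: [86, 180, 128]

at x=1,y=1 over L1,L3,L4:
+L1 (α=2/3) → [458/3, 272/3, 152]
+L3 (α=1/2) → [433/3, 497/6, 110]
+L4 (α=2/7) → [2231/21, 4129/42, 918/7]
→ [106, 98, 131]

query (0,0) [L1,L3,L4] — begin 0,0,0
L1 α=2/3: [280/3, 20/3, 122]
L3 α=4/7: [124, 44, 794/7]
L4 α=7/8: [817/8, 891/8, 2847/28]
→ [102, 111, 102]

query (1,1) [L1,L3,L4,L5] — begin 0,0,0
+L1 (α=2/3) → [458/3, 272/3, 152]
+L3 (α=1/2) → [433/3, 497/6, 110]
+L4 (α=2/7) → [2231/21, 4129/42, 918/7]
+L5 (α=3/8) → [25771/168, 22661/336, 7341/56]
→ [153, 67, 131]

query (1,1) [L1,L3,L4,L6] — begin 0,0,0
after L1 α=2/3: [458/3, 272/3, 152]
after L3 α=1/2: [433/3, 497/6, 110]
after L4 α=2/7: [2231/21, 4129/42, 918/7]
after L6 α=3/5: [5218/105, 7531/105, 2193/35]
= [50, 72, 63]

at x=0,y=0 over L1,L3,L4,L6,L7:
+L1 (α=2/3) → [280/3, 20/3, 122]
+L3 (α=4/7) → [124, 44, 794/7]
+L4 (α=7/8) → [817/8, 891/8, 2847/28]
+L6 (α=6/7) → [11521/56, 6603/56, 39639/196]
+L7 (α=6/7) → [28321/392, 82539/392, 53751/1372]
rounded: [72, 211, 39]

query (0,1) [L1,L3,L4,L6,L7,L8] — begin 0,0,0
L1 α=0: [0, 0, 0]
L3 α=1/2: [78, 57/2, 0]
L4 α=0: [78, 57/2, 0]
L6 α=2/5: [568/5, 607/10, 102]
L7 α=0: [568/5, 607/10, 102]
L8 α=1/2: [344/5, 857/20, 93]
= [69, 43, 93]


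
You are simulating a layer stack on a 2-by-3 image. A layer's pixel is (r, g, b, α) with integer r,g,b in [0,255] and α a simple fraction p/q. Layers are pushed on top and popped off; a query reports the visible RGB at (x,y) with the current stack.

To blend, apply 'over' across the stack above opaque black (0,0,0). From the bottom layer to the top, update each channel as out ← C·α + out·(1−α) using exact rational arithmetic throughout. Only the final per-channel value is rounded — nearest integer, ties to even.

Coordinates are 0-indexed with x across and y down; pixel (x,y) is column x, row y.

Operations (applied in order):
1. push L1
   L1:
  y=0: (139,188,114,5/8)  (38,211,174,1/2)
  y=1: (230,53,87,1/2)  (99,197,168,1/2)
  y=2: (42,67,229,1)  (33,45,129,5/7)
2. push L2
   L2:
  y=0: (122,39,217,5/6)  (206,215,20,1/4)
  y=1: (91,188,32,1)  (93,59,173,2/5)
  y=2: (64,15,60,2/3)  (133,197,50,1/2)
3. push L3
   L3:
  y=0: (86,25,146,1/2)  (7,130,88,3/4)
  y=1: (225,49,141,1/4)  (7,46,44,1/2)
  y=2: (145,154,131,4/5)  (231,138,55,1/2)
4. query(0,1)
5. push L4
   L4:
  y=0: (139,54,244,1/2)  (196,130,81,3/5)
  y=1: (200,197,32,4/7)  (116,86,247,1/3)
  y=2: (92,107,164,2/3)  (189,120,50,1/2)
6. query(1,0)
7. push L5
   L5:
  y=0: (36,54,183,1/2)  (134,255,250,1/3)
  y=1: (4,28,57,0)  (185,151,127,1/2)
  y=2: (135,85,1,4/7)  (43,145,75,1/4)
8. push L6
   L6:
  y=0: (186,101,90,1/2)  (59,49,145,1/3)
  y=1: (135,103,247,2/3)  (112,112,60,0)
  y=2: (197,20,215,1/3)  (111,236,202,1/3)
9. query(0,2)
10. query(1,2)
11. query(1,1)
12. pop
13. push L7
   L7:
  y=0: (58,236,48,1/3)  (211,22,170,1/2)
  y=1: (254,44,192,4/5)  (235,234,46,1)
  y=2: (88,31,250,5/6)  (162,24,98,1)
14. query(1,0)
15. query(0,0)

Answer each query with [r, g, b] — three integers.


query (0,1) [L1,L2,L3] — begin 0,0,0
after L1 α=1/2: [115, 53/2, 87/2]
after L2 α=1: [91, 188, 32]
after L3 α=1/4: [249/2, 613/4, 237/4]
→ [124, 153, 59]

at x=1,y=0 over L1,L2,L3,L4:
+L1 (α=1/2) → [19, 211/2, 87]
+L2 (α=1/4) → [263/4, 1063/8, 281/4]
+L3 (α=3/4) → [347/16, 4183/32, 1337/16]
+L4 (α=3/5) → [5051/40, 10423/80, 3281/40]
rounded: [126, 130, 82]

(0,2) stack=L1,L2,L3,L4,L5,L6; from [0,0,0]:
after L1 α=1: [42, 67, 229]
after L2 α=2/3: [170/3, 97/3, 349/3]
after L3 α=4/5: [382/3, 389/3, 1921/15]
after L4 α=2/3: [934/9, 1031/9, 6841/45]
after L5 α=4/7: [2554/21, 293/3, 6901/105]
after L6 α=1/3: [9245/63, 646/9, 36377/315]
= [147, 72, 115]

(1,2) stack=L1,L2,L3,L4,L5,L6; from [0,0,0]:
after L1 α=5/7: [165/7, 225/7, 645/7]
after L2 α=1/2: [548/7, 802/7, 995/14]
after L3 α=1/2: [2165/14, 884/7, 1765/28]
after L4 α=1/2: [4811/28, 862/7, 3165/56]
after L5 α=1/4: [15637/112, 3601/28, 13695/224]
after L6 α=1/3: [21853/168, 6905/42, 36319/336]
rounded: [130, 164, 108]

(1,1) stack=L1,L2,L3,L4,L5,L6; from [0,0,0]:
L1 α=1/2: [99/2, 197/2, 84]
L2 α=2/5: [669/10, 827/10, 598/5]
L3 α=1/2: [739/20, 1287/20, 409/5]
L4 α=1/3: [633/10, 2147/30, 2053/15]
L5 α=1/2: [2483/20, 6677/60, 1979/15]
L6 α=0: [2483/20, 6677/60, 1979/15]
= [124, 111, 132]

query (1,0) [L1,L2,L3,L4,L5,L7] — begin 0,0,0
L1 α=1/2: [19, 211/2, 87]
L2 α=1/4: [263/4, 1063/8, 281/4]
L3 α=3/4: [347/16, 4183/32, 1337/16]
L4 α=3/5: [5051/40, 10423/80, 3281/40]
L5 α=1/3: [2577/20, 20623/120, 8281/60]
L7 α=1/2: [6797/40, 23263/240, 18481/120]
→ [170, 97, 154]

at x=0,y=0 over L1,L2,L3,L4,L5,L7:
after L1 α=5/8: [695/8, 235/2, 285/4]
after L2 α=5/6: [5575/48, 625/12, 4625/24]
after L3 α=1/2: [9703/96, 925/24, 8129/48]
after L4 α=1/2: [23047/192, 2221/48, 19841/96]
after L5 α=1/2: [29959/384, 4813/96, 37409/192]
after L7 α=1/3: [41095/576, 16141/144, 42017/288]
rounded: [71, 112, 146]


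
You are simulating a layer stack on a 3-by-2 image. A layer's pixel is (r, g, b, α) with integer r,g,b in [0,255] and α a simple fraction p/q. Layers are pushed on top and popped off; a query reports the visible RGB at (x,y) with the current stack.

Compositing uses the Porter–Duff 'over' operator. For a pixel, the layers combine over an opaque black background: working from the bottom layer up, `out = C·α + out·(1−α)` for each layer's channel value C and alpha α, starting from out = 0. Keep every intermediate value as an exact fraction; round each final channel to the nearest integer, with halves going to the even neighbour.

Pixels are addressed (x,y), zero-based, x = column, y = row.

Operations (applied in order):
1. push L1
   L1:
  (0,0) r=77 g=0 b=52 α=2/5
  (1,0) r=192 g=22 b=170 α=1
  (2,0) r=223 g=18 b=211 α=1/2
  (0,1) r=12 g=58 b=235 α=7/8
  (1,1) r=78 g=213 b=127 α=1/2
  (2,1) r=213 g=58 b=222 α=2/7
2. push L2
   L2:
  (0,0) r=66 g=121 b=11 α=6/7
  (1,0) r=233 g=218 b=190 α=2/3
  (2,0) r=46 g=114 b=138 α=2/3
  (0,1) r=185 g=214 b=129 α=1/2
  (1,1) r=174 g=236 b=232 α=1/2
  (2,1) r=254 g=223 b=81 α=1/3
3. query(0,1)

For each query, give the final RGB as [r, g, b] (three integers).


(0,1) stack=L1,L2; from [0,0,0]:
L1 α=7/8: [21/2, 203/4, 1645/8]
L2 α=1/2: [391/4, 1059/8, 2677/16]
= [98, 132, 167]


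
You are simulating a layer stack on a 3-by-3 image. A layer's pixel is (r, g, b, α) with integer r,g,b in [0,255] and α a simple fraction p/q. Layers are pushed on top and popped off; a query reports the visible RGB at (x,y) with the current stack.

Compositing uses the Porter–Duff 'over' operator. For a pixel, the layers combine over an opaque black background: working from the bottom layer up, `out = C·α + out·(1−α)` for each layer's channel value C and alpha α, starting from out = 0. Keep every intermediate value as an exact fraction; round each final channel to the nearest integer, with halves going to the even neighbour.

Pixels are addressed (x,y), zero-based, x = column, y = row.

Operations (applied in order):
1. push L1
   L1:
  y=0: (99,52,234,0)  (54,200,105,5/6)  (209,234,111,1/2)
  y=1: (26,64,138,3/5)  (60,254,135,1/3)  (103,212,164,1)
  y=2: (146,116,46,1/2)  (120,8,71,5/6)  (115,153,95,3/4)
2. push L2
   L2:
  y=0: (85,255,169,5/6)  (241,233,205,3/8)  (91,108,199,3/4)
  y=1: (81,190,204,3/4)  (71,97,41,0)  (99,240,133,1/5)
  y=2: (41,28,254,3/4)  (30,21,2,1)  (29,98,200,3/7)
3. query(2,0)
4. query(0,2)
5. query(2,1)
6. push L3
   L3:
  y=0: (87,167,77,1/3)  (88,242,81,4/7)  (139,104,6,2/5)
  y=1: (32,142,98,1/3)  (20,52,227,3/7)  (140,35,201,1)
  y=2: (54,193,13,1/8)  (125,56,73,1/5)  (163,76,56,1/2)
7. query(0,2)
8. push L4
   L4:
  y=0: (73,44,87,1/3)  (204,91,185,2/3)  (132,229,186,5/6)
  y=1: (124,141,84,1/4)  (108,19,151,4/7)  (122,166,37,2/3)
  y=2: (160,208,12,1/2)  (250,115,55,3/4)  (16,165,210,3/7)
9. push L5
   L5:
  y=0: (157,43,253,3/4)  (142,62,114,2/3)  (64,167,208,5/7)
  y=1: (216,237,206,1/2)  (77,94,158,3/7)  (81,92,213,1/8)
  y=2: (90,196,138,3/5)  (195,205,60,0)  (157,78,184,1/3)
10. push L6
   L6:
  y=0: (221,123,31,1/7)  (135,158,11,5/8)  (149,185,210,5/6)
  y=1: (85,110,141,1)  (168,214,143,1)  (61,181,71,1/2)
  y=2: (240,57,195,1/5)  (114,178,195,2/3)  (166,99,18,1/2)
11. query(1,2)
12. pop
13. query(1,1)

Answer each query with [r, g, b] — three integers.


query (2,0) [L1,L2] — begin 0,0,0
after L1 α=1/2: [209/2, 117, 111/2]
after L2 α=3/4: [755/8, 441/4, 1305/8]
= [94, 110, 163]

query (0,2) [L1,L2] — begin 0,0,0
after L1 α=1/2: [73, 58, 23]
after L2 α=3/4: [49, 71/2, 785/4]
→ [49, 36, 196]

query (2,1) [L1,L2] — begin 0,0,0
after L1 α=1: [103, 212, 164]
after L2 α=1/5: [511/5, 1088/5, 789/5]
= [102, 218, 158]

query (0,2) [L1,L2,L3] — begin 0,0,0
+L1 (α=1/2) → [73, 58, 23]
+L2 (α=3/4) → [49, 71/2, 785/4]
+L3 (α=1/8) → [397/8, 883/16, 5547/32]
rounded: [50, 55, 173]

at x=1,y=2 over L1,L2,L3,L4,L5,L6:
after L1 α=5/6: [100, 20/3, 355/6]
after L2 α=1: [30, 21, 2]
after L3 α=1/5: [49, 28, 81/5]
after L4 α=3/4: [799/4, 373/4, 453/10]
after L5 α=0: [799/4, 373/4, 453/10]
after L6 α=2/3: [1711/12, 599/4, 1451/10]
= [143, 150, 145]

(1,1) stack=L1,L2,L3,L4,L5; from [0,0,0]:
after L1 α=1/3: [20, 254/3, 45]
after L2 α=0: [20, 254/3, 45]
after L3 α=3/7: [20, 212/3, 123]
after L4 α=4/7: [492/7, 288/7, 139]
after L5 α=3/7: [3585/49, 3126/49, 1030/7]
→ [73, 64, 147]


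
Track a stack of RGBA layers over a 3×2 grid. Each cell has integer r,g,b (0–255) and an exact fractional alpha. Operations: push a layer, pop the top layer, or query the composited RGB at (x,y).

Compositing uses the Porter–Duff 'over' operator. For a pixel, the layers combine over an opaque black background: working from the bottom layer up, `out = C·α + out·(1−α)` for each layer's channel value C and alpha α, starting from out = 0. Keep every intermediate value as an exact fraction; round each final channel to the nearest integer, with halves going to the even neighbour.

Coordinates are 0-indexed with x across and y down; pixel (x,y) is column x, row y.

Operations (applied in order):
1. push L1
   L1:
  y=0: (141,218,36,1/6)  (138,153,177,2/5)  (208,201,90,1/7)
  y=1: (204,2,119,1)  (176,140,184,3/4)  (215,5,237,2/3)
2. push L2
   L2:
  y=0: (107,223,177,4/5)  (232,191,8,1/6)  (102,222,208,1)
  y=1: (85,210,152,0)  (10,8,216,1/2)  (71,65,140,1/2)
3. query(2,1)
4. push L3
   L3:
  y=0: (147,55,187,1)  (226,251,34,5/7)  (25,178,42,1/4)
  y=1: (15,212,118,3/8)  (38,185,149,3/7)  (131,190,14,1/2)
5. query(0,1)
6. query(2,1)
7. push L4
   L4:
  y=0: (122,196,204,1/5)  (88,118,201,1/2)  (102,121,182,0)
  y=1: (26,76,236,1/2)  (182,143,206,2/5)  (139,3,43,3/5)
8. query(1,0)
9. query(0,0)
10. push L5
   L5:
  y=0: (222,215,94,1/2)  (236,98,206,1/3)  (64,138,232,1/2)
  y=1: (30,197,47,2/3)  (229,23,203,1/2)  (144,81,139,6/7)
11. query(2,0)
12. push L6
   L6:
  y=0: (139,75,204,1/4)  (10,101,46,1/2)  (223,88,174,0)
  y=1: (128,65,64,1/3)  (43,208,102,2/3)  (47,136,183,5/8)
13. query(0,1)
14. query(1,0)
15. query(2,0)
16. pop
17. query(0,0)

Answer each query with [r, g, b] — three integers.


(2,1) stack=L1,L2; from [0,0,0]:
L1 α=2/3: [430/3, 10/3, 158]
L2 α=1/2: [643/6, 205/6, 149]
→ [107, 34, 149]

query (0,1) [L1,L2,L3] — begin 0,0,0
after L1 α=1: [204, 2, 119]
after L2 α=0: [204, 2, 119]
after L3 α=3/8: [1065/8, 323/4, 949/8]
→ [133, 81, 119]

query (2,1) [L1,L2,L3] — begin 0,0,0
L1 α=2/3: [430/3, 10/3, 158]
L2 α=1/2: [643/6, 205/6, 149]
L3 α=1/2: [1429/12, 1345/12, 163/2]
rounded: [119, 112, 82]

(1,0) stack=L1,L2,L3,L4; from [0,0,0]:
L1 α=2/5: [276/5, 306/5, 354/5]
L2 α=1/6: [254/3, 497/6, 181/3]
L3 α=5/7: [3898/21, 4262/21, 872/21]
L4 α=1/2: [2873/21, 3370/21, 5093/42]
rounded: [137, 160, 121]

(0,0) stack=L1,L2,L3,L4; from [0,0,0]:
+L1 (α=1/6) → [47/2, 109/3, 6]
+L2 (α=4/5) → [903/10, 557/3, 714/5]
+L3 (α=1) → [147, 55, 187]
+L4 (α=1/5) → [142, 416/5, 952/5]
rounded: [142, 83, 190]

query (2,0) [L1,L2,L3,L4,L5] — begin 0,0,0
+L1 (α=1/7) → [208/7, 201/7, 90/7]
+L2 (α=1) → [102, 222, 208]
+L3 (α=1/4) → [331/4, 211, 333/2]
+L4 (α=0) → [331/4, 211, 333/2]
+L5 (α=1/2) → [587/8, 349/2, 797/4]
→ [73, 174, 199]

query (0,1) [L1,L2,L3,L4,L5,L6] — begin 0,0,0
L1 α=1: [204, 2, 119]
L2 α=0: [204, 2, 119]
L3 α=3/8: [1065/8, 323/4, 949/8]
L4 α=1/2: [1273/16, 627/8, 2837/16]
L5 α=2/3: [2233/48, 3779/24, 1447/16]
L6 α=1/3: [5305/72, 4559/36, 653/8]
→ [74, 127, 82]

query (1,0) [L1,L2,L3,L4,L5,L6] — begin 0,0,0
after L1 α=2/5: [276/5, 306/5, 354/5]
after L2 α=1/6: [254/3, 497/6, 181/3]
after L3 α=5/7: [3898/21, 4262/21, 872/21]
after L4 α=1/2: [2873/21, 3370/21, 5093/42]
after L5 α=1/3: [10702/63, 8798/63, 9419/63]
after L6 α=1/2: [5666/63, 15161/126, 12317/126]
= [90, 120, 98]

query (2,0) [L1,L2,L3,L4,L5,L6] — begin 0,0,0
after L1 α=1/7: [208/7, 201/7, 90/7]
after L2 α=1: [102, 222, 208]
after L3 α=1/4: [331/4, 211, 333/2]
after L4 α=0: [331/4, 211, 333/2]
after L5 α=1/2: [587/8, 349/2, 797/4]
after L6 α=0: [587/8, 349/2, 797/4]
rounded: [73, 174, 199]

query (0,0) [L1,L2,L3,L4,L5] — begin 0,0,0
after L1 α=1/6: [47/2, 109/3, 6]
after L2 α=4/5: [903/10, 557/3, 714/5]
after L3 α=1: [147, 55, 187]
after L4 α=1/5: [142, 416/5, 952/5]
after L5 α=1/2: [182, 1491/10, 711/5]
→ [182, 149, 142]


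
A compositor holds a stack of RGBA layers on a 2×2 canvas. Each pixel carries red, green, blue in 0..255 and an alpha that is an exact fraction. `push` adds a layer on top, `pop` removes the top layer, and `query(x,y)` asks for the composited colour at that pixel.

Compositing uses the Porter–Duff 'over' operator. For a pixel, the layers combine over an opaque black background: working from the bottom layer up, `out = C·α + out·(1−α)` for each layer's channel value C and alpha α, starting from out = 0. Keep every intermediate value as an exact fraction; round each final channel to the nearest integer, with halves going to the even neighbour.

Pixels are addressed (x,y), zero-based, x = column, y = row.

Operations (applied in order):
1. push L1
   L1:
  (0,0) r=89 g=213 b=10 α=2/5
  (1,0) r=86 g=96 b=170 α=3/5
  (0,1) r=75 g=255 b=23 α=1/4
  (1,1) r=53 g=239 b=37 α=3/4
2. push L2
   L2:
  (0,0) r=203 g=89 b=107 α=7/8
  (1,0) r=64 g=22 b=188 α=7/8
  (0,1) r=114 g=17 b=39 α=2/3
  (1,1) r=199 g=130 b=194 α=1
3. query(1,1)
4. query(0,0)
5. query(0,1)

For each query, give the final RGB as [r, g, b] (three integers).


at x=1,y=1 over L1,L2:
+L1 (α=3/4) → [159/4, 717/4, 111/4]
+L2 (α=1) → [199, 130, 194]
= [199, 130, 194]

query (0,0) [L1,L2] — begin 0,0,0
+L1 (α=2/5) → [178/5, 426/5, 4]
+L2 (α=7/8) → [7283/40, 3541/40, 753/8]
= [182, 89, 94]

at x=0,y=1 over L1,L2:
+L1 (α=1/4) → [75/4, 255/4, 23/4]
+L2 (α=2/3) → [329/4, 391/12, 335/12]
= [82, 33, 28]


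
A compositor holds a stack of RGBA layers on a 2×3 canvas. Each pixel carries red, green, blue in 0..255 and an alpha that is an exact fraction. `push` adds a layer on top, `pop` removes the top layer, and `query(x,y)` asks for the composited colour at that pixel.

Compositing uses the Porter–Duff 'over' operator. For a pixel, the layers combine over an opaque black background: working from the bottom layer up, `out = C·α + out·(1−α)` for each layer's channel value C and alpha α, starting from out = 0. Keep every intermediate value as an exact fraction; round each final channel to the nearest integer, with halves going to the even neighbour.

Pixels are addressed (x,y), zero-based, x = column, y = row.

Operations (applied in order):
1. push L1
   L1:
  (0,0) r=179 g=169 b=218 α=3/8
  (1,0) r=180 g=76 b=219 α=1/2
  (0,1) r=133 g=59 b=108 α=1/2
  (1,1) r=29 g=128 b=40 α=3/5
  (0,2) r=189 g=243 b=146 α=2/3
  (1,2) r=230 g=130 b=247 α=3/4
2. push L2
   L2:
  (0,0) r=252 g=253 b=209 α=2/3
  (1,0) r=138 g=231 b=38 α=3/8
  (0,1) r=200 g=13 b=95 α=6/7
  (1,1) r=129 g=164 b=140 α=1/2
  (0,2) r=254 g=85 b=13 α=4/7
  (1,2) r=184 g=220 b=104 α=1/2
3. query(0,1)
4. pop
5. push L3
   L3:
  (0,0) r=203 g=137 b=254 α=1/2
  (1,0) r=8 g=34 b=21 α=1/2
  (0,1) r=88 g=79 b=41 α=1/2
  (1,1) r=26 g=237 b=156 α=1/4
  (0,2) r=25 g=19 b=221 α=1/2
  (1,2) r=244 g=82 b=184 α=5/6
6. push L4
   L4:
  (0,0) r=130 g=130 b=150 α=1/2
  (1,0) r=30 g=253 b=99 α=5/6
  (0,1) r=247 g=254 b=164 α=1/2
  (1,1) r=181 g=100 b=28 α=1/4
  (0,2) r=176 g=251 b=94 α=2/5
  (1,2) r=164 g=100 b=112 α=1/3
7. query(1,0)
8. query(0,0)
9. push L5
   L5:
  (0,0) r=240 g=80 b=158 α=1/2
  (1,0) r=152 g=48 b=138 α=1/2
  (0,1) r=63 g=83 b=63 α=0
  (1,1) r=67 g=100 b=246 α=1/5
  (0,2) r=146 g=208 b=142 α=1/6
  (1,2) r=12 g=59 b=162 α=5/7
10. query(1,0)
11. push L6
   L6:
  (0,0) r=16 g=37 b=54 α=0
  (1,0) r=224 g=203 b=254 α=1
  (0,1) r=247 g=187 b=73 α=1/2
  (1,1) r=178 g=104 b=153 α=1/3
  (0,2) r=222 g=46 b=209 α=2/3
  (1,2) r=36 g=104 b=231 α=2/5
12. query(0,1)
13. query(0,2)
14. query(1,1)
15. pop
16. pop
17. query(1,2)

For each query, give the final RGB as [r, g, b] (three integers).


(0,1) stack=L1,L2; from [0,0,0]:
L1 α=1/2: [133/2, 59/2, 54]
L2 α=6/7: [2533/14, 215/14, 624/7]
= [181, 15, 89]

(1,0) stack=L1,L3,L4; from [0,0,0]:
L1 α=1/2: [90, 38, 219/2]
L3 α=1/2: [49, 36, 261/4]
L4 α=5/6: [199/6, 1301/6, 747/8]
= [33, 217, 93]

(0,0) stack=L1,L3,L4; from [0,0,0]:
after L1 α=3/8: [537/8, 507/8, 327/4]
after L3 α=1/2: [2161/16, 1603/16, 1343/8]
after L4 α=1/2: [4241/32, 3683/32, 2543/16]
rounded: [133, 115, 159]

at x=1,y=0 over L1,L3,L4,L5:
L1 α=1/2: [90, 38, 219/2]
L3 α=1/2: [49, 36, 261/4]
L4 α=5/6: [199/6, 1301/6, 747/8]
L5 α=1/2: [1111/12, 1589/12, 1851/16]
→ [93, 132, 116]

(0,1) stack=L1,L3,L4,L5,L6; from [0,0,0]:
after L1 α=1/2: [133/2, 59/2, 54]
after L3 α=1/2: [309/4, 217/4, 95/2]
after L4 α=1/2: [1297/8, 1233/8, 423/4]
after L5 α=0: [1297/8, 1233/8, 423/4]
after L6 α=1/2: [3273/16, 2729/16, 715/8]
rounded: [205, 171, 89]

query (0,2) [L1,L3,L4,L5,L6] — begin 0,0,0
+L1 (α=2/3) → [126, 162, 292/3]
+L3 (α=1/2) → [151/2, 181/2, 955/6]
+L4 (α=2/5) → [1157/10, 1547/10, 1331/10]
+L5 (α=1/6) → [483/4, 1963/12, 1615/12]
+L6 (α=2/3) → [753/4, 3067/36, 6631/36]
→ [188, 85, 184]

at x=1,y=1 over L1,L3,L4,L5,L6:
after L1 α=3/5: [87/5, 384/5, 24]
after L3 α=1/4: [391/20, 2337/20, 57]
after L4 α=1/4: [4793/80, 9011/80, 199/4]
after L5 α=1/5: [6133/100, 11011/100, 89]
after L6 α=1/3: [5011/50, 16211/150, 331/3]
= [100, 108, 110]

query (1,2) [L1,L3,L4] — begin 0,0,0
+L1 (α=3/4) → [345/2, 195/2, 741/4]
+L3 (α=5/6) → [2785/12, 1015/12, 4421/24]
+L4 (α=1/3) → [3769/18, 1615/18, 5765/36]
→ [209, 90, 160]


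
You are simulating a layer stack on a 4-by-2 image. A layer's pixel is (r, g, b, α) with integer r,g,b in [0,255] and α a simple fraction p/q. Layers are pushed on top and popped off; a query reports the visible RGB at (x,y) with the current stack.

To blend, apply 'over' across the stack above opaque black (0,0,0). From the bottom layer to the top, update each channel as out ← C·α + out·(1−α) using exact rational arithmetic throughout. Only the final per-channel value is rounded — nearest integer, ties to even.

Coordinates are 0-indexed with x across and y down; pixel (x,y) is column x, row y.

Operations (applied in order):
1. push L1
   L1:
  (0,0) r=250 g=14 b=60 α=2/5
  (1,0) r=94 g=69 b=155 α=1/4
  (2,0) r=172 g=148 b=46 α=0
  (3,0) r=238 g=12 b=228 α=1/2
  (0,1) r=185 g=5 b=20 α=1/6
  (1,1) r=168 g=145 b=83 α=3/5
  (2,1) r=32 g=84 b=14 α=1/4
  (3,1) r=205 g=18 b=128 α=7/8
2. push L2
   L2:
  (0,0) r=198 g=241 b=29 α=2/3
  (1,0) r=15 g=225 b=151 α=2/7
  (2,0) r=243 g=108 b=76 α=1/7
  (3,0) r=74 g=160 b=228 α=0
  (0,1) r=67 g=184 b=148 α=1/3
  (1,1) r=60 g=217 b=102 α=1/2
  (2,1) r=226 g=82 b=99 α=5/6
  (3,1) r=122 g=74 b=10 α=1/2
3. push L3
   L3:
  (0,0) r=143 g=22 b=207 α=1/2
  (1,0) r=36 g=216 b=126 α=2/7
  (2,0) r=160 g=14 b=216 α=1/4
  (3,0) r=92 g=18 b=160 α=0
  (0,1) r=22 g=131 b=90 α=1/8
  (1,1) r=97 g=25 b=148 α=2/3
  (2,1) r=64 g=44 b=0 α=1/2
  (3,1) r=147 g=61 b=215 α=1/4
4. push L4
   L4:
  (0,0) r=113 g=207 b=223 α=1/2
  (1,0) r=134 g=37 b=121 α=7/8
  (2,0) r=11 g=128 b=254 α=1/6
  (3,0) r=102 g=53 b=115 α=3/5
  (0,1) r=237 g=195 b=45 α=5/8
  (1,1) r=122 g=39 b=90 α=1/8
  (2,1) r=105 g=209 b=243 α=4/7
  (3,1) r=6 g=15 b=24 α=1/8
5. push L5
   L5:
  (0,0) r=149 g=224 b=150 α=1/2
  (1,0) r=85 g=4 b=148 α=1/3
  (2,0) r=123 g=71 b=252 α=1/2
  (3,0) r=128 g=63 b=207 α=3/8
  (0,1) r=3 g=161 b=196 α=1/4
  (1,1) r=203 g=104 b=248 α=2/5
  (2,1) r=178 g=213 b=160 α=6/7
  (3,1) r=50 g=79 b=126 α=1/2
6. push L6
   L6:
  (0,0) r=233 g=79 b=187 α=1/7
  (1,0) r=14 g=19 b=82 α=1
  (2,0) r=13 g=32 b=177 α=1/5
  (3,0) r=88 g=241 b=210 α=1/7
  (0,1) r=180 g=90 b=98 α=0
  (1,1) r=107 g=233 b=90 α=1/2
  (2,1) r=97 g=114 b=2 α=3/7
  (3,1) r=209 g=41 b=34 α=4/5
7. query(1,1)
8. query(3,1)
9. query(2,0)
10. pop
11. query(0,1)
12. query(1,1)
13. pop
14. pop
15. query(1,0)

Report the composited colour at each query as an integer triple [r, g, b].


(1,1) stack=L1,L2,L3,L4,L5,L6; from [0,0,0]:
L1 α=3/5: [504/5, 87, 249/5]
L2 α=1/2: [402/5, 152, 759/10]
L3 α=2/3: [1372/15, 202/3, 3719/30]
L4 α=1/8: [5717/60, 1531/24, 28733/240]
L5 α=2/5: [13837/100, 639/8, 68413/400]
L6 α=1/2: [24537/200, 2503/16, 104413/800]
→ [123, 156, 131]

query (3,1) [L1,L2,L3,L4,L5,L6] — begin 0,0,0
L1 α=7/8: [1435/8, 63/4, 112]
L2 α=1/2: [2411/16, 359/8, 61]
L3 α=1/4: [9585/64, 1565/32, 199/2]
L4 α=1/8: [67479/512, 11435/256, 1441/16]
L5 α=1/2: [93079/1024, 31659/512, 3457/32]
L6 α=4/5: [949143/5120, 115627/2560, 7809/160]
rounded: [185, 45, 49]

(2,0) stack=L1,L2,L3,L4,L5,L6; from [0,0,0]:
after L1 α=0: [0, 0, 0]
after L2 α=1/7: [243/7, 108/7, 76/7]
after L3 α=1/4: [1849/28, 211/14, 435/7]
after L4 α=1/6: [9553/168, 949/28, 3953/42]
after L5 α=1/2: [30217/336, 2937/56, 14537/84]
after L6 α=1/5: [31309/420, 677/14, 18254/105]
→ [75, 48, 174]

(0,1) stack=L1,L2,L3,L4,L5; from [0,0,0]:
+L1 (α=1/6) → [185/6, 5/6, 10/3]
+L2 (α=1/3) → [386/9, 557/9, 464/9]
+L3 (α=1/8) → [725/18, 2539/36, 2029/36]
+L4 (α=5/8) → [7835/48, 14239/96, 4729/96]
+L5 (α=1/4) → [7883/64, 19391/128, 11001/128]
→ [123, 151, 86]

(1,1) stack=L1,L2,L3,L4,L5; from [0,0,0]:
L1 α=3/5: [504/5, 87, 249/5]
L2 α=1/2: [402/5, 152, 759/10]
L3 α=2/3: [1372/15, 202/3, 3719/30]
L4 α=1/8: [5717/60, 1531/24, 28733/240]
L5 α=2/5: [13837/100, 639/8, 68413/400]
→ [138, 80, 171]

(1,0) stack=L1,L2,L3; from [0,0,0]:
after L1 α=1/4: [47/2, 69/4, 155/4]
after L2 α=2/7: [295/14, 2145/28, 1983/28]
after L3 α=2/7: [2483/98, 22821/196, 16971/196]
= [25, 116, 87]


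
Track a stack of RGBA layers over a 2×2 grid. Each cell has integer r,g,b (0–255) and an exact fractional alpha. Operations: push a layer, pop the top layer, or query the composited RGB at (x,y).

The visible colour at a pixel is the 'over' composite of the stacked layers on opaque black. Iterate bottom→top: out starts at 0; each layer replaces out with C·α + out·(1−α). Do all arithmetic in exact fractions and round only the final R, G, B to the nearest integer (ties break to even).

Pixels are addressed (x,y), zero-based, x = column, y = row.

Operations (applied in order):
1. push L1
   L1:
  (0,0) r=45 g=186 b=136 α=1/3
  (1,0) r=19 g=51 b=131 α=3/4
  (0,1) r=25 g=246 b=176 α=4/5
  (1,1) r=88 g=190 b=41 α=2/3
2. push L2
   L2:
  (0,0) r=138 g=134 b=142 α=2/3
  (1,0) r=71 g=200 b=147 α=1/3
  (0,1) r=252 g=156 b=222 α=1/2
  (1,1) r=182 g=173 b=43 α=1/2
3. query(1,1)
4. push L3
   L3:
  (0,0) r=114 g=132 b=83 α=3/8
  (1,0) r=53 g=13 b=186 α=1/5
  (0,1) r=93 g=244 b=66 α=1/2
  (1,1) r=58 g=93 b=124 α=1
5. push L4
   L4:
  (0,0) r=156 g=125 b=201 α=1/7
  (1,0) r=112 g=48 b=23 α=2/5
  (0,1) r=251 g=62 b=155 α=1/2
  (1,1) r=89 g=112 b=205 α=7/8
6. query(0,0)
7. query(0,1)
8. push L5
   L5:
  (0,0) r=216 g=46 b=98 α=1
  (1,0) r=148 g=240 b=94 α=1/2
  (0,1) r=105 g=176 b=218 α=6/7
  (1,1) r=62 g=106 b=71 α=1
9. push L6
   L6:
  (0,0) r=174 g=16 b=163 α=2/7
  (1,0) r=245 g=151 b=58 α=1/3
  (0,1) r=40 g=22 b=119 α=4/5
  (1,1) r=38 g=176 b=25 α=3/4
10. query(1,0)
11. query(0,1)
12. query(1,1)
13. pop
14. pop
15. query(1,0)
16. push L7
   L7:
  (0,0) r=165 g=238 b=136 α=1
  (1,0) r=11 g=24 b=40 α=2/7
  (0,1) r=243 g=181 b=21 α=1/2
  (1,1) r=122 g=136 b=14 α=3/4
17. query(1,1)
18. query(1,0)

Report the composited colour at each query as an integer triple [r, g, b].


(1,1) stack=L1,L2; from [0,0,0]:
L1 α=2/3: [176/3, 380/3, 82/3]
L2 α=1/2: [361/3, 899/6, 211/6]
rounded: [120, 150, 35]

at x=0,y=0 over L1,L2,L3,L4:
after L1 α=1/3: [15, 62, 136/3]
after L2 α=2/3: [97, 110, 988/9]
after L3 α=3/8: [827/8, 473/4, 7181/72]
after L4 α=1/7: [3105/28, 1669/14, 9593/84]
= [111, 119, 114]

query (0,1) [L1,L2,L3,L4] — begin 0,0,0
+L1 (α=4/5) → [20, 984/5, 704/5]
+L2 (α=1/2) → [136, 882/5, 907/5]
+L3 (α=1/2) → [229/2, 1051/5, 1237/10]
+L4 (α=1/2) → [731/4, 1361/10, 2787/20]
= [183, 136, 139]

query (1,0) [L1,L2,L3,L4,L5,L6] — begin 0,0,0
L1 α=3/4: [57/4, 153/4, 393/4]
L2 α=1/3: [199/6, 553/6, 229/2]
L3 α=1/5: [557/15, 229/3, 644/5]
L4 α=2/5: [1677/25, 65, 2162/25]
L5 α=1/2: [5377/50, 305/2, 2256/25]
L6 α=1/3: [3834/25, 152, 5962/75]
→ [153, 152, 79]

(0,1) stack=L1,L2,L3,L4,L5,L6; from [0,0,0]:
after L1 α=4/5: [20, 984/5, 704/5]
after L2 α=1/2: [136, 882/5, 907/5]
after L3 α=1/2: [229/2, 1051/5, 1237/10]
after L4 α=1/2: [731/4, 1361/10, 2787/20]
after L5 α=6/7: [3251/28, 1703/10, 28947/140]
after L6 α=4/5: [7731/140, 2583/50, 95587/700]
rounded: [55, 52, 137]

query (1,1) [L1,L2,L3,L4,L5,L6] — begin 0,0,0
+L1 (α=2/3) → [176/3, 380/3, 82/3]
+L2 (α=1/2) → [361/3, 899/6, 211/6]
+L3 (α=1) → [58, 93, 124]
+L4 (α=7/8) → [681/8, 877/8, 1559/8]
+L5 (α=1) → [62, 106, 71]
+L6 (α=3/4) → [44, 317/2, 73/2]
= [44, 158, 36]

query (1,0) [L1,L2,L3,L4] — begin 0,0,0
L1 α=3/4: [57/4, 153/4, 393/4]
L2 α=1/3: [199/6, 553/6, 229/2]
L3 α=1/5: [557/15, 229/3, 644/5]
L4 α=2/5: [1677/25, 65, 2162/25]
rounded: [67, 65, 86]

(1,1) stack=L1,L2,L3,L4,L7; from [0,0,0]:
+L1 (α=2/3) → [176/3, 380/3, 82/3]
+L2 (α=1/2) → [361/3, 899/6, 211/6]
+L3 (α=1) → [58, 93, 124]
+L4 (α=7/8) → [681/8, 877/8, 1559/8]
+L7 (α=3/4) → [3609/32, 4141/32, 1895/32]
→ [113, 129, 59]

(1,0) stack=L1,L2,L3,L4,L7; from [0,0,0]:
L1 α=3/4: [57/4, 153/4, 393/4]
L2 α=1/3: [199/6, 553/6, 229/2]
L3 α=1/5: [557/15, 229/3, 644/5]
L4 α=2/5: [1677/25, 65, 2162/25]
L7 α=2/7: [1787/35, 373/7, 366/5]
rounded: [51, 53, 73]
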